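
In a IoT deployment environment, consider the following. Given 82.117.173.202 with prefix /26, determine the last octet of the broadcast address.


Given: IP = 82.117.173.202, prefix = /26
Host bits = 32 - 26 = 6
Network last octet = 202 AND mask = 192
Host part size = 2^6 - 1 = 63
Broadcast last octet = 192 OR 63 = 255

255


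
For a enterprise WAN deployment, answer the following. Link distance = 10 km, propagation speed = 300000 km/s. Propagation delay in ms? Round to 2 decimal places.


Given: distance = 10 km, speed = 300000 km/s
Delay = distance / speed = 10 / 300000 seconds
Delay in ms = 10 * 1000 / 300000
Delay = 0.0333 ms
Rounded to 2 dp = 0.03 ms

0.03


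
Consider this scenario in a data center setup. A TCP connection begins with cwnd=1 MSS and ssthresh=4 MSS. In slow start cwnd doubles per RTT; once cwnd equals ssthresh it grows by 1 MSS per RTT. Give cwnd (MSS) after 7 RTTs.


RTT 0: cwnd = 1 MSS (initial)
RTT 1: cwnd = 2 MSS (slow start, doubled)
RTT 2: cwnd = 4 MSS (slow start, doubled)
RTT 3: cwnd = 5 MSS (congestion avoidance, +1)
RTT 4: cwnd = 6 MSS (congestion avoidance, +1)
RTT 5: cwnd = 7 MSS (congestion avoidance, +1)
RTT 6: cwnd = 8 MSS (congestion avoidance, +1)
RTT 7: cwnd = 9 MSS (congestion avoidance, +1)

9


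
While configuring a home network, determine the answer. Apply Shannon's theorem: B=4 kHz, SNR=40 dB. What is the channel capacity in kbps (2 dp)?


Given: B = 4 kHz, SNR = 40 dB
SNR linear = 10^(40/10) = 10000
1 + SNR = 10001
log2(10001) = 13.2878566418
C = 4 * 1000 * 13.2878566418 = 53151.4266 bps
C = 53.151427 kbps -> 53.15 kbps (2 dp)

53.15


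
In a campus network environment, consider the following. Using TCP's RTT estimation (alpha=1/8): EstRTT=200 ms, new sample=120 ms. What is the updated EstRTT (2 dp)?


Given: EstRTT = 200 ms, SampleRTT = 120 ms, alpha = 1/8
New EstRTT = (1 - alpha) * EstRTT + alpha * SampleRTT
(7/8) * 200 = 175
(1/8) * 120 = 15
New EstRTT = 175 + 15 = 190 ms -> 190.00 ms (2 dp)

190.00


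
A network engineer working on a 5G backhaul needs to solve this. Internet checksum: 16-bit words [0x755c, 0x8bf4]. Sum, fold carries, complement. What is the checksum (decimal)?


Given words: [0x755c, 0x8bf4]
Step 1: Sum all words
Raw sum = 30044 + 35828 = 65872
Step 2: Fold carry: (336 + 1) = 337
One's complement = ~337 & 0xFFFF = 65198

65198


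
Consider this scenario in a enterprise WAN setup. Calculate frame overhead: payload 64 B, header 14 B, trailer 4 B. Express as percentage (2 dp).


Given: payload = 64 B, header = 14 B, trailer = 4 B
Overhead bytes = header + trailer = 14 + 4 = 18
Total frame = payload + overhead = 64 + 18 = 82
Overhead % = 18 / 82 * 100 = 21.9512% -> 21.95% (2 dp)

21.95


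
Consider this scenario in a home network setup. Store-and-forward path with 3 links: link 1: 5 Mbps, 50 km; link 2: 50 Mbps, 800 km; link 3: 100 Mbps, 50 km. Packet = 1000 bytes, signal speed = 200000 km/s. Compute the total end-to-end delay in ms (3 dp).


Packet = 1000 bytes = 8000 bits. Store-and-forward: sum (t_trans + t_prop) per link.
Link 1: t_trans = 8000/(5*10^6) s = 1.6000 ms; t_prop = 50/200000 s = 0.2500 ms; subtotal = 1.8500 ms
Link 2: t_trans = 8000/(50*10^6) s = 0.1600 ms; t_prop = 800/200000 s = 4.0000 ms; subtotal = 4.1600 ms
Link 3: t_trans = 8000/(100*10^6) s = 0.0800 ms; t_prop = 50/200000 s = 0.2500 ms; subtotal = 0.3300 ms
End-to-end = 1.8500 + 4.1600 + 0.3300 = 6.3400 ms -> 6.340 ms (3 dp)

6.340


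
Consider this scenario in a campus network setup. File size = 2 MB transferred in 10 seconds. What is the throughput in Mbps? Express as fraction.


Given: file = 2 MB, time = 10 s
File in Mb = 2 * 8 = 16 Mb
Throughput = 16 / 10 Mbps
Throughput = 8/5 Mbps

8/5


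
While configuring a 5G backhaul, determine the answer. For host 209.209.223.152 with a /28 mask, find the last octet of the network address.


Given: IP = 209.209.223.152, prefix = /28
Subnet mask = 255.255.255.240
Last octet of IP: 152
Last octet of mask: 240
Network last octet = 152 AND 240 = 144

144


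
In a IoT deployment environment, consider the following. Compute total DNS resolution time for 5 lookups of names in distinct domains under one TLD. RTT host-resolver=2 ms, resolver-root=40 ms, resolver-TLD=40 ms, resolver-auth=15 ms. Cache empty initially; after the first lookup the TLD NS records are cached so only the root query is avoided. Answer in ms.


Lookup 1 (cold cache): local + root + TLD + auth = 2 + 40 + 40 + 15 = 97 ms
Lookups 2..5 (TLD NS cached -> skip root; new domain -> still ask TLD and auth): local + TLD + auth = 2 + 40 + 15 = 57 ms each
Remaining 4 lookups: 4 * 57 = 228 ms
Total = 97 + 228 = 325 ms

325


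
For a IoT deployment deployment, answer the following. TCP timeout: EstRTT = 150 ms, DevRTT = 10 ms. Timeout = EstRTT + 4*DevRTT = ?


Given: EstRTT = 150 ms, DevRTT = 10 ms
Timeout = EstRTT + 4 * DevRTT
4 * DevRTT = 4 * 10 = 40
Timeout = 150 + 40 = 190 ms

190


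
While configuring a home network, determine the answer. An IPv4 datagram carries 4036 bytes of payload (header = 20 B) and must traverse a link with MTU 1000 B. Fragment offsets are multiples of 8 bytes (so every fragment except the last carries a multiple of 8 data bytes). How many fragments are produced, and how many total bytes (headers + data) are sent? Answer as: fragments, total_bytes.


Max data per non-final fragment = floor((MTU - header)/8)*8 = floor((1000 - 20)/8)*8 = floor(980/8)*8 = 976 B
Final fragment needs no 8-byte alignment: it can carry up to MTU - header = 980 B
Non-final fragments needed = ceil((payload - 980) / 976) = ceil(3056/976) = ceil(3.1311) = 4
Number of fragments = 4 + 1 = 5
Fragment sizes (data): 4 * 976 B + 132 B (last, 132 <= 980 OK)
Total bytes sent = payload + n_frags * header = 4036 + 5*20 = 4036 + 100 = 4136 B

5, 4136


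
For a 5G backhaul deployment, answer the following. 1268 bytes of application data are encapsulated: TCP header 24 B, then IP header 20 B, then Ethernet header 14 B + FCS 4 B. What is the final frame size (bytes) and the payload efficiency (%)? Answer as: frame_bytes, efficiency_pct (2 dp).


TCP segment = 1268 + 24 = 1292 B
IP packet = 1292 + 20 = 1312 B
Ethernet frame = 1312 + 14 + 4 = 1330 B
Efficiency = app / frame = 1268 / 1330 = 0.953383 = 95.3383% -> 95.34% (2 dp)

1330, 95.34


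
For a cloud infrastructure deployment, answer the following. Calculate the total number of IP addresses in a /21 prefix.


Given: CIDR prefix /21
Host bits = 32 - 21 = 11
Total addresses = 2^11 = 2048

2048


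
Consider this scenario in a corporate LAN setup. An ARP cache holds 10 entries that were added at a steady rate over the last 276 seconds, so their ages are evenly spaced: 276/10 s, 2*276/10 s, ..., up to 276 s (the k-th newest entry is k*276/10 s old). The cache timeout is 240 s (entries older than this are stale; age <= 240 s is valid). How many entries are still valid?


Ages are k * 276/10 s for k = 1..10 (spacing = 27.6000 s).
Entry k is valid iff k * 276/10 <= 240 iff k <= 10 * 240 / 276 = 8.6957
n_valid = floor(8.6957) = 8
(n_stale = 10 - 8 = 2)

8


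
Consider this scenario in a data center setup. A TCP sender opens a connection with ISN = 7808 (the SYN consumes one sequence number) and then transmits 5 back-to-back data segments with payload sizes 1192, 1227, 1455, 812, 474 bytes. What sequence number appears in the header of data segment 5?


The SYN occupies sequence number ISN = 7808, so the first data byte is ISN + 1 = 7809.
SEQ of data segment i = (ISN + 1) + sum of payload sizes of segments 1..i-1.
Segment 1: SEQ = 7809, payload = 1192 bytes
Segment 2: SEQ = 9001, payload = 1227 bytes
Segment 3: SEQ = 10228, payload = 1455 bytes
Segment 4: SEQ = 11683, payload = 812 bytes
Segment 5: SEQ = 12495, payload = 474 bytes
SEQ of segment 5 = 7809 + 1192 + 1227 + 1455 + 812 = 12495

12495


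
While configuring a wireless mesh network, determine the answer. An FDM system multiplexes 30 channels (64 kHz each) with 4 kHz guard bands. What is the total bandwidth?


Given: 30 channels, 64 kHz each, guard = 4 kHz
Channel bandwidth = 30 * 64 = 1920 kHz
Guard bands = 29 gaps * 4 kHz = 116 kHz
Total = 1920 + 116 = 2036 kHz

2036


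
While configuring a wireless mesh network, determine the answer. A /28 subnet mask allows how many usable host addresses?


Given: subnet mask /28
Host bits = 32 - 28 = 4
Total addresses = 2^4 = 16
Usable hosts = 16 - 2 (network + broadcast) = 14

14


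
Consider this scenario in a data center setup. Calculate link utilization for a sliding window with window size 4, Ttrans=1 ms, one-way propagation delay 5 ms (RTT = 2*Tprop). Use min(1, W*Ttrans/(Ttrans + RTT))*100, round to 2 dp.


Given: W = 4, Ttrans = 1 ms, RTT = 10 ms (= 2 * Tprop, Tprop = 5 ms)
Cycle time = Ttrans + RTT = 1 + 10 = 11 ms (first packet sent until its ACK returns)
W * Ttrans = 4 * 1 = 4 ms of sending per cycle
W * Ttrans / (Ttrans + RTT) = 4 / 11 = 0.363636
U = min(1, 0.363636) = 0.363636
U% = 36.36%

36.36


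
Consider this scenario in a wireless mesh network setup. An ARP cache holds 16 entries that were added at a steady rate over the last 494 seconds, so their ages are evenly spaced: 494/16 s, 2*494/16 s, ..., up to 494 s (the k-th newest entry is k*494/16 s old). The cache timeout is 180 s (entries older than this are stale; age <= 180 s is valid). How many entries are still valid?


Ages are k * 494/16 s for k = 1..16 (spacing = 30.8750 s).
Entry k is valid iff k * 494/16 <= 180 iff k <= 16 * 180 / 494 = 5.8300
n_valid = floor(5.8300) = 5
(n_stale = 16 - 5 = 11)

5


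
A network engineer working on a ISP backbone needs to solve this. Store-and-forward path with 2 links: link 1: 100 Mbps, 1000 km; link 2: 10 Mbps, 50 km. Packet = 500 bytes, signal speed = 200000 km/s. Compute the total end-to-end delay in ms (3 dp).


Packet = 500 bytes = 4000 bits. Store-and-forward: sum (t_trans + t_prop) per link.
Link 1: t_trans = 4000/(100*10^6) s = 0.0400 ms; t_prop = 1000/200000 s = 5.0000 ms; subtotal = 5.0400 ms
Link 2: t_trans = 4000/(10*10^6) s = 0.4000 ms; t_prop = 50/200000 s = 0.2500 ms; subtotal = 0.6500 ms
End-to-end = 5.0400 + 0.6500 = 5.6900 ms -> 5.690 ms (3 dp)

5.690


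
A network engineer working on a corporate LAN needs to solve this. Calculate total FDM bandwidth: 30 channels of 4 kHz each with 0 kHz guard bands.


Given: 30 channels, 4 kHz each, guard = 0 kHz
Channel bandwidth = 30 * 4 = 120 kHz
Guard bands = 29 gaps * 0 kHz = 0 kHz
Total = 120 + 0 = 120 kHz

120


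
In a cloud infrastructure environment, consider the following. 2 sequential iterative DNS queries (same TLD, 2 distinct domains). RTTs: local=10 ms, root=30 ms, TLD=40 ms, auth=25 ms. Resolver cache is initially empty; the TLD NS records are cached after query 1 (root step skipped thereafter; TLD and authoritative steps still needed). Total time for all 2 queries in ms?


Lookup 1 (cold cache): local + root + TLD + auth = 10 + 30 + 40 + 25 = 105 ms
Lookups 2..2 (TLD NS cached -> skip root; new domain -> still ask TLD and auth): local + TLD + auth = 10 + 40 + 25 = 75 ms each
Remaining 1 lookups: 1 * 75 = 75 ms
Total = 105 + 75 = 180 ms

180


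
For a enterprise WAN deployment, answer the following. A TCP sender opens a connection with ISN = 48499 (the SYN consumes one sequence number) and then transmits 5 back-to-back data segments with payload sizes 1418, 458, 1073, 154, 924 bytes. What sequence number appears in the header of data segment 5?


The SYN occupies sequence number ISN = 48499, so the first data byte is ISN + 1 = 48500.
SEQ of data segment i = (ISN + 1) + sum of payload sizes of segments 1..i-1.
Segment 1: SEQ = 48500, payload = 1418 bytes
Segment 2: SEQ = 49918, payload = 458 bytes
Segment 3: SEQ = 50376, payload = 1073 bytes
Segment 4: SEQ = 51449, payload = 154 bytes
Segment 5: SEQ = 51603, payload = 924 bytes
SEQ of segment 5 = 48500 + 1418 + 458 + 1073 + 154 = 51603

51603


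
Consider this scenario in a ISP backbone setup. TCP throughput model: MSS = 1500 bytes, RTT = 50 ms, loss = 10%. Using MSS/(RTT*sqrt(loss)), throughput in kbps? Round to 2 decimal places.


Given: MSS = 1500 bytes, RTT = 50 ms, loss = 10%
RTT in seconds = 50 / 1000 = 0.05
Loss rate = 10% = 0.1
sqrt(loss) = sqrt(0.1) = 0.316227766017
Throughput (bytes/s) = 1500 / (0.05 * 0.316227766017) = 94868.3298
Throughput (kbps) = 94868.3298 * 8 / 1000 = 758.946638 -> 758.95 kbps (2 dp)

758.95


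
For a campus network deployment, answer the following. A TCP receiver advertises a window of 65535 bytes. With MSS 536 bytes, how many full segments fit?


Given: RWND = 65535 bytes, MSS = 536 bytes
Full segments = floor(RWND / MSS)
Full segments = floor(65535 / 536)
Full segments = floor(122.2668) = 122

122


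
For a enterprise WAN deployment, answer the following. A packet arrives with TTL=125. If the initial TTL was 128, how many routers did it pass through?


Given: initial TTL = 128, received TTL = 125
Hops = initial TTL - received TTL
Hops = 128 - 125 = 3

3


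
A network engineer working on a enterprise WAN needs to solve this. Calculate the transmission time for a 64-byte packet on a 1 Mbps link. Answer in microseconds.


Given: packet = 64 bytes, bandwidth = 1 Mbps
Packet in bits = 64 * 8 = 512 bits
Bandwidth = 1 * 10^6 = 1000000 bps
Time = 512 / 1000000 seconds
Time in us = 512 * 10^6 / 1000000 = 512

512


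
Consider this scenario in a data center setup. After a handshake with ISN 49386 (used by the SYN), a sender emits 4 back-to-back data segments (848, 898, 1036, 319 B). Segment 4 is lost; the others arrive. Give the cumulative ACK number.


SYN uses sequence number 49386; first data byte = ISN + 1 = 49387.
Segment 1: SEQ = 49387, len = 848 B, covers [49387, 50234]
Segment 2: SEQ = 50235, len = 898 B, covers [50235, 51132]
Segment 3: SEQ = 51133, len = 1036 B, covers [51133, 52168]
Segment 4: SEQ = 52169, len = 319 B, covers [52169, 52487] [LOST]
In-order data received: bytes [49387, 52168] (segments 1..3).
Segment 4 missing -> gap begins at byte 52169.
Cumulative ACK = next expected in-order byte = 49387 + 848 + 898 + 1036 = 52169

52169


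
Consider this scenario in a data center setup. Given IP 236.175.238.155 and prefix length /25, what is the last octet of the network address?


Given: IP = 236.175.238.155, prefix = /25
Subnet mask = 255.255.255.128
Last octet of IP: 155
Last octet of mask: 128
Network last octet = 155 AND 128 = 128

128


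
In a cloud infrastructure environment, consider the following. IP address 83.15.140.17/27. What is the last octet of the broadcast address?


Given: IP = 83.15.140.17, prefix = /27
Host bits = 32 - 27 = 5
Network last octet = 17 AND mask = 0
Host part size = 2^5 - 1 = 31
Broadcast last octet = 0 OR 31 = 31

31


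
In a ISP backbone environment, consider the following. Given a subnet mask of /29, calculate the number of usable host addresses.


Given: subnet mask /29
Host bits = 32 - 29 = 3
Total addresses = 2^3 = 8
Usable hosts = 8 - 2 (network + broadcast) = 6

6


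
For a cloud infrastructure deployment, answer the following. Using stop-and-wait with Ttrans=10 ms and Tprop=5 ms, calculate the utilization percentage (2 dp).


Given: Ttrans = 10 ms, Tprop = 5 ms
RTT = 2 * Tprop = 2 * 5 = 10 ms
U = Ttrans / (Ttrans + RTT)
U = 10 / (10 + 10)
U = 10 / 20 = 0.5
U% = 50.00%

50.00


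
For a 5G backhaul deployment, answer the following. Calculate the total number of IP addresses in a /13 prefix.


Given: CIDR prefix /13
Host bits = 32 - 13 = 19
Total addresses = 2^19 = 524288

524288


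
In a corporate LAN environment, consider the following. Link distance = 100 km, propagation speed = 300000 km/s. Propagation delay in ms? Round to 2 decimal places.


Given: distance = 100 km, speed = 300000 km/s
Delay = distance / speed = 100 / 300000 seconds
Delay in ms = 100 * 1000 / 300000
Delay = 0.3333 ms
Rounded to 2 dp = 0.33 ms

0.33


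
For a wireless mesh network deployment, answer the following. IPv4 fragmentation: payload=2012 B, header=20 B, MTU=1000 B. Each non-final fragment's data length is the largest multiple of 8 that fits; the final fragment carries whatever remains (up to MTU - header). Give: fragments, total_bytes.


Max data per non-final fragment = floor((MTU - header)/8)*8 = floor((1000 - 20)/8)*8 = floor(980/8)*8 = 976 B
Final fragment needs no 8-byte alignment: it can carry up to MTU - header = 980 B
Non-final fragments needed = ceil((payload - 980) / 976) = ceil(1032/976) = ceil(1.0574) = 2
Number of fragments = 2 + 1 = 3
Fragment sizes (data): 2 * 976 B + 60 B (last, 60 <= 980 OK)
Total bytes sent = payload + n_frags * header = 2012 + 3*20 = 2012 + 60 = 2072 B

3, 2072


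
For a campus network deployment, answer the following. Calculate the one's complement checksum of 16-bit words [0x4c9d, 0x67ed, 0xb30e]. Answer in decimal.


Given words: [0x4c9d, 0x67ed, 0xb30e]
Step 1: Sum all words
Raw sum = 19613 + 26605 + 45838 = 92056
Step 2: Fold carry: (26520 + 1) = 26521
One's complement = ~26521 & 0xFFFF = 39014

39014


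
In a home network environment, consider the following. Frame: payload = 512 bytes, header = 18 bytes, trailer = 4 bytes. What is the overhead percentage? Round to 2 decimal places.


Given: payload = 512 B, header = 18 B, trailer = 4 B
Overhead bytes = header + trailer = 18 + 4 = 22
Total frame = payload + overhead = 512 + 22 = 534
Overhead % = 22 / 534 * 100 = 4.1199% -> 4.12% (2 dp)

4.12


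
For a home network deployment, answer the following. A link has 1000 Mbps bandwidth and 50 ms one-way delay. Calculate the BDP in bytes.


Given: bandwidth = 1000 Mbps, delay = 50 ms
BDP in bits = 1000 * 10^6 * 50 / 1000
BDP in bits = 50000000
BDP in bytes = 50000000 / 8 = 6250000

6250000


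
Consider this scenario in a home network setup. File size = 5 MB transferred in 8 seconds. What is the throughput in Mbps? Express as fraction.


Given: file = 5 MB, time = 8 s
File in Mb = 5 * 8 = 40 Mb
Throughput = 40 / 8 Mbps
Throughput = 5 Mbps

5


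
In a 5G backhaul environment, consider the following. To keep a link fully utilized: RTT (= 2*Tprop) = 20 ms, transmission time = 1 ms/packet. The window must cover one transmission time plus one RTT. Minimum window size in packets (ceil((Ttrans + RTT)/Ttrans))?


Given: Ttrans = 1 ms, RTT = 20 ms (= 2 * Tprop, Tprop = 10 ms)
Time until first ACK returns = Ttrans + RTT = 1 + 20 = 21 ms
Need W * Ttrans >= Ttrans + RTT  ->  W >= (Ttrans + RTT) / Ttrans
(Ttrans + RTT) / Ttrans = 21 / 1 = 21
W_min = ceil(21) = 21

21


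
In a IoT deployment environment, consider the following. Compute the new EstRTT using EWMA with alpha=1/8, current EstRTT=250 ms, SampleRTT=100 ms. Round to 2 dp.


Given: EstRTT = 250 ms, SampleRTT = 100 ms, alpha = 1/8
New EstRTT = (1 - alpha) * EstRTT + alpha * SampleRTT
(7/8) * 250 = 218.75
(1/8) * 100 = 12.5
New EstRTT = 218.75 + 12.5 = 231.25 ms -> 231.25 ms (2 dp)

231.25


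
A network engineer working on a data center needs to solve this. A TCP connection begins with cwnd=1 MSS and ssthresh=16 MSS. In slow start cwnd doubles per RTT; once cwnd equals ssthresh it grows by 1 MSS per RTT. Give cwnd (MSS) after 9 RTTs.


RTT 0: cwnd = 1 MSS (initial)
RTT 1: cwnd = 2 MSS (slow start, doubled)
RTT 2: cwnd = 4 MSS (slow start, doubled)
RTT 3: cwnd = 8 MSS (slow start, doubled)
RTT 4: cwnd = 16 MSS (slow start, doubled)
RTT 5: cwnd = 17 MSS (congestion avoidance, +1)
RTT 6: cwnd = 18 MSS (congestion avoidance, +1)
RTT 7: cwnd = 19 MSS (congestion avoidance, +1)
RTT 8: cwnd = 20 MSS (congestion avoidance, +1)
RTT 9: cwnd = 21 MSS (congestion avoidance, +1)

21


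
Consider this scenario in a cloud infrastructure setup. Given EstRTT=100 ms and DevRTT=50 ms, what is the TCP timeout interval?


Given: EstRTT = 100 ms, DevRTT = 50 ms
Timeout = EstRTT + 4 * DevRTT
4 * DevRTT = 4 * 50 = 200
Timeout = 100 + 200 = 300 ms

300


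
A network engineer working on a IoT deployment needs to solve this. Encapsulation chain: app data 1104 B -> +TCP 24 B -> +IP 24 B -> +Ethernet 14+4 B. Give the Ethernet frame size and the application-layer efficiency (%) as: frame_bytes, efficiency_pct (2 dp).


TCP segment = 1104 + 24 = 1128 B
IP packet = 1128 + 24 = 1152 B
Ethernet frame = 1152 + 14 + 4 = 1170 B
Efficiency = app / frame = 1104 / 1170 = 0.943590 = 94.3590% -> 94.36% (2 dp)

1170, 94.36


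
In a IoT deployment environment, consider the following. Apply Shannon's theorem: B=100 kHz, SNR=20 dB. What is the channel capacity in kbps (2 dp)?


Given: B = 100 kHz, SNR = 20 dB
SNR linear = 10^(20/10) = 100
1 + SNR = 101
log2(101) = 6.6582114828
C = 100 * 1000 * 6.6582114828 = 665821.1483 bps
C = 665.821148 kbps -> 665.82 kbps (2 dp)

665.82


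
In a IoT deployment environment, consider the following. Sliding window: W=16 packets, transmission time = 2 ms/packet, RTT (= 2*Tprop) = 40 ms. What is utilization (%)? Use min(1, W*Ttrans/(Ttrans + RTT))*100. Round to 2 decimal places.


Given: W = 16, Ttrans = 2 ms, RTT = 40 ms (= 2 * Tprop, Tprop = 20 ms)
Cycle time = Ttrans + RTT = 2 + 40 = 42 ms (first packet sent until its ACK returns)
W * Ttrans = 16 * 2 = 32 ms of sending per cycle
W * Ttrans / (Ttrans + RTT) = 32 / 42 = 0.761905
U = min(1, 0.761905) = 0.761905
U% = 76.19%

76.19


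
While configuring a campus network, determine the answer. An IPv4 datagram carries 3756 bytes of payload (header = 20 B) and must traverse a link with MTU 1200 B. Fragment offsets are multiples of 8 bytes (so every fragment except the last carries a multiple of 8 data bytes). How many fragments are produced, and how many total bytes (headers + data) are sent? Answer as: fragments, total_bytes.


Max data per non-final fragment = floor((MTU - header)/8)*8 = floor((1200 - 20)/8)*8 = floor(1180/8)*8 = 1176 B
Final fragment needs no 8-byte alignment: it can carry up to MTU - header = 1180 B
Non-final fragments needed = ceil((payload - 1180) / 1176) = ceil(2576/1176) = ceil(2.1905) = 3
Number of fragments = 3 + 1 = 4
Fragment sizes (data): 3 * 1176 B + 228 B (last, 228 <= 1180 OK)
Total bytes sent = payload + n_frags * header = 3756 + 4*20 = 3756 + 80 = 3836 B

4, 3836


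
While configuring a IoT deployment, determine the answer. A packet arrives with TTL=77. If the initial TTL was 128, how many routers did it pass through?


Given: initial TTL = 128, received TTL = 77
Hops = initial TTL - received TTL
Hops = 128 - 77 = 51

51


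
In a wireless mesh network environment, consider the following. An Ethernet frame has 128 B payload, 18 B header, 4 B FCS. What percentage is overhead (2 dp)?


Given: payload = 128 B, header = 18 B, trailer = 4 B
Overhead bytes = header + trailer = 18 + 4 = 22
Total frame = payload + overhead = 128 + 22 = 150
Overhead % = 22 / 150 * 100 = 14.6667% -> 14.67% (2 dp)

14.67


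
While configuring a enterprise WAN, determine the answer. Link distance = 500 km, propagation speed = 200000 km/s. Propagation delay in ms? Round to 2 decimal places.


Given: distance = 500 km, speed = 200000 km/s
Delay = distance / speed = 500 / 200000 seconds
Delay in ms = 500 * 1000 / 200000
Delay = 2.5000 ms
Rounded to 2 dp = 2.50 ms

2.50


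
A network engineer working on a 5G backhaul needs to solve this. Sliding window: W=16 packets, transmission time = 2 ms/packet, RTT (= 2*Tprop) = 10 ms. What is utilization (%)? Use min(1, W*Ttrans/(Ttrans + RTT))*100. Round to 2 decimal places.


Given: W = 16, Ttrans = 2 ms, RTT = 10 ms (= 2 * Tprop, Tprop = 5 ms)
Cycle time = Ttrans + RTT = 2 + 10 = 12 ms (first packet sent until its ACK returns)
W * Ttrans = 16 * 2 = 32 ms of sending per cycle
W * Ttrans / (Ttrans + RTT) = 32 / 12 = 2.666667
U = min(1, 2.666667) = 1.000000
U% = 100.00%

100.00


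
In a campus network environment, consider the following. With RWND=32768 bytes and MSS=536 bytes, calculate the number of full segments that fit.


Given: RWND = 32768 bytes, MSS = 536 bytes
Full segments = floor(RWND / MSS)
Full segments = floor(32768 / 536)
Full segments = floor(61.1343) = 61

61


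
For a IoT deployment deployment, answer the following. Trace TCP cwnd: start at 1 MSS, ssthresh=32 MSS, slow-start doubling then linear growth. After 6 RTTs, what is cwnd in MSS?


RTT 0: cwnd = 1 MSS (initial)
RTT 1: cwnd = 2 MSS (slow start, doubled)
RTT 2: cwnd = 4 MSS (slow start, doubled)
RTT 3: cwnd = 8 MSS (slow start, doubled)
RTT 4: cwnd = 16 MSS (slow start, doubled)
RTT 5: cwnd = 32 MSS (slow start, doubled)
RTT 6: cwnd = 33 MSS (congestion avoidance, +1)

33


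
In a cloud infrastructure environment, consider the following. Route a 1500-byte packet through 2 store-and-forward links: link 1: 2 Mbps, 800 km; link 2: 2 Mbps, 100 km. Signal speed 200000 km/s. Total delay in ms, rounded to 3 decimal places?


Packet = 1500 bytes = 12000 bits. Store-and-forward: sum (t_trans + t_prop) per link.
Link 1: t_trans = 12000/(2*10^6) s = 6.0000 ms; t_prop = 800/200000 s = 4.0000 ms; subtotal = 10.0000 ms
Link 2: t_trans = 12000/(2*10^6) s = 6.0000 ms; t_prop = 100/200000 s = 0.5000 ms; subtotal = 6.5000 ms
End-to-end = 10.0000 + 6.5000 = 16.5000 ms -> 16.500 ms (3 dp)

16.500


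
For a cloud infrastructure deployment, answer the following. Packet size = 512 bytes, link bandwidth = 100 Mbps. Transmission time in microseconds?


Given: packet = 512 bytes, bandwidth = 100 Mbps
Packet in bits = 512 * 8 = 4096 bits
Bandwidth = 100 * 10^6 = 100000000 bps
Time = 4096 / 100000000 seconds
Time in us = 4096 * 10^6 / 100000000 = 40.96

40.96


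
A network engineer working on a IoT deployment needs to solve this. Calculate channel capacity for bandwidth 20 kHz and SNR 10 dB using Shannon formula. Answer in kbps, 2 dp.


Given: B = 20 kHz, SNR = 10 dB
SNR linear = 10^(10/10) = 10
1 + SNR = 11
log2(11) = 3.4594316186
C = 20 * 1000 * 3.4594316186 = 69188.6324 bps
C = 69.188632 kbps -> 69.19 kbps (2 dp)

69.19


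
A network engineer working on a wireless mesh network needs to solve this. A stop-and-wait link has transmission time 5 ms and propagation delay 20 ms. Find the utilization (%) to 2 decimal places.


Given: Ttrans = 5 ms, Tprop = 20 ms
RTT = 2 * Tprop = 2 * 20 = 40 ms
U = Ttrans / (Ttrans + RTT)
U = 5 / (5 + 40)
U = 5 / 45 = 0.111111
U% = 11.11%

11.11


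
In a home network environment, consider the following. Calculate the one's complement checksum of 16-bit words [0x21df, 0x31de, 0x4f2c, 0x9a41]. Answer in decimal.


Given words: [0x21df, 0x31de, 0x4f2c, 0x9a41]
Step 1: Sum all words
Raw sum = 8671 + 12766 + 20268 + 39489 = 81194
Step 2: Fold carry: (15658 + 1) = 15659
One's complement = ~15659 & 0xFFFF = 49876

49876


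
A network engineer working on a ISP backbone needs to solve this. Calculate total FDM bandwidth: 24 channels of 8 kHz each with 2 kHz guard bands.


Given: 24 channels, 8 kHz each, guard = 2 kHz
Channel bandwidth = 24 * 8 = 192 kHz
Guard bands = 23 gaps * 2 kHz = 46 kHz
Total = 192 + 46 = 238 kHz

238


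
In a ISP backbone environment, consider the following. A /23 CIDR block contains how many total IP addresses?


Given: CIDR prefix /23
Host bits = 32 - 23 = 9
Total addresses = 2^9 = 512

512


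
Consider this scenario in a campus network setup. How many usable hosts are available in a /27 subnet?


Given: subnet mask /27
Host bits = 32 - 27 = 5
Total addresses = 2^5 = 32
Usable hosts = 32 - 2 (network + broadcast) = 30

30


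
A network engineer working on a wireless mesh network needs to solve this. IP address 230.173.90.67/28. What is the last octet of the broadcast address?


Given: IP = 230.173.90.67, prefix = /28
Host bits = 32 - 28 = 4
Network last octet = 67 AND mask = 64
Host part size = 2^4 - 1 = 15
Broadcast last octet = 64 OR 15 = 79

79


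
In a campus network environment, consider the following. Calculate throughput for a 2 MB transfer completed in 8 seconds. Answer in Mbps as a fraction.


Given: file = 2 MB, time = 8 s
File in Mb = 2 * 8 = 16 Mb
Throughput = 16 / 8 Mbps
Throughput = 2 Mbps

2


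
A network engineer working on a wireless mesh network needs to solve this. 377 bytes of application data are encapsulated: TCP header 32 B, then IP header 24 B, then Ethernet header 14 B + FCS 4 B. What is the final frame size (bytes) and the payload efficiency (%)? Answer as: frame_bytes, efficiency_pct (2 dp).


TCP segment = 377 + 32 = 409 B
IP packet = 409 + 24 = 433 B
Ethernet frame = 433 + 14 + 4 = 451 B
Efficiency = app / frame = 377 / 451 = 0.835920 = 83.5920% -> 83.59% (2 dp)

451, 83.59


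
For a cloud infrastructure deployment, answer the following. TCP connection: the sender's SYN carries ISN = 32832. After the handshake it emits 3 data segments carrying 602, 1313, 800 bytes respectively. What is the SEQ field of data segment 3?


The SYN occupies sequence number ISN = 32832, so the first data byte is ISN + 1 = 32833.
SEQ of data segment i = (ISN + 1) + sum of payload sizes of segments 1..i-1.
Segment 1: SEQ = 32833, payload = 602 bytes
Segment 2: SEQ = 33435, payload = 1313 bytes
Segment 3: SEQ = 34748, payload = 800 bytes
SEQ of segment 3 = 32833 + 602 + 1313 = 34748

34748


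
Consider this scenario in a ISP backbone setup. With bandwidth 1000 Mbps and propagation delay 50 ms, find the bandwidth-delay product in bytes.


Given: bandwidth = 1000 Mbps, delay = 50 ms
BDP in bits = 1000 * 10^6 * 50 / 1000
BDP in bits = 50000000
BDP in bytes = 50000000 / 8 = 6250000

6250000


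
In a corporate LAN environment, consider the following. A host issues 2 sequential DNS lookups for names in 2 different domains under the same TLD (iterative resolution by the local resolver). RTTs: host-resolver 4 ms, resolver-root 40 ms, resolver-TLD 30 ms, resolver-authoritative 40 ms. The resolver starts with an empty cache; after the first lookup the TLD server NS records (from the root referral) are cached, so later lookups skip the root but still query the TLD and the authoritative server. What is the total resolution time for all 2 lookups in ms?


Lookup 1 (cold cache): local + root + TLD + auth = 4 + 40 + 30 + 40 = 114 ms
Lookups 2..2 (TLD NS cached -> skip root; new domain -> still ask TLD and auth): local + TLD + auth = 4 + 30 + 40 = 74 ms each
Remaining 1 lookups: 1 * 74 = 74 ms
Total = 114 + 74 = 188 ms

188


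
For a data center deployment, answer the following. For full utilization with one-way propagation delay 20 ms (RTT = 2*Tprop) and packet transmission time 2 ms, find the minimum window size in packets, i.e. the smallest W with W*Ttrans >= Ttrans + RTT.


Given: Ttrans = 2 ms, RTT = 40 ms (= 2 * Tprop, Tprop = 20 ms)
Time until first ACK returns = Ttrans + RTT = 2 + 40 = 42 ms
Need W * Ttrans >= Ttrans + RTT  ->  W >= (Ttrans + RTT) / Ttrans
(Ttrans + RTT) / Ttrans = 42 / 2 = 21
W_min = ceil(21) = 21

21


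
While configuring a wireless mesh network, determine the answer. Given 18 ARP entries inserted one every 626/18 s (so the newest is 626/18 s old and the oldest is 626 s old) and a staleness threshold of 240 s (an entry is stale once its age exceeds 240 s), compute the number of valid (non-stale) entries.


Ages are k * 626/18 s for k = 1..18 (spacing = 34.7778 s).
Entry k is valid iff k * 626/18 <= 240 iff k <= 18 * 240 / 626 = 6.9010
n_valid = floor(6.9010) = 6
(n_stale = 18 - 6 = 12)

6


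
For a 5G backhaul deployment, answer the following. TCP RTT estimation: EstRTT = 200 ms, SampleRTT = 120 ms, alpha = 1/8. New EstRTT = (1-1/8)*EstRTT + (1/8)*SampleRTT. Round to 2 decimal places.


Given: EstRTT = 200 ms, SampleRTT = 120 ms, alpha = 1/8
New EstRTT = (1 - alpha) * EstRTT + alpha * SampleRTT
(7/8) * 200 = 175
(1/8) * 120 = 15
New EstRTT = 175 + 15 = 190 ms -> 190.00 ms (2 dp)

190.00


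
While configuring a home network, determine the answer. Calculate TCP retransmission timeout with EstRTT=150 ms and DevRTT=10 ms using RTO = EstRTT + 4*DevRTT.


Given: EstRTT = 150 ms, DevRTT = 10 ms
Timeout = EstRTT + 4 * DevRTT
4 * DevRTT = 4 * 10 = 40
Timeout = 150 + 40 = 190 ms

190


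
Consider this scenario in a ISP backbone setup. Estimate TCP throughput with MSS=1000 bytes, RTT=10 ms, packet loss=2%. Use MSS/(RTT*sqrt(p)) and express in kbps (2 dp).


Given: MSS = 1000 bytes, RTT = 10 ms, loss = 2%
RTT in seconds = 10 / 1000 = 0.01
Loss rate = 2% = 0.02
sqrt(loss) = sqrt(0.02) = 0.141421356237
Throughput (bytes/s) = 1000 / (0.01 * 0.141421356237) = 707106.7812
Throughput (kbps) = 707106.7812 * 8 / 1000 = 5656.854249 -> 5656.85 kbps (2 dp)

5656.85


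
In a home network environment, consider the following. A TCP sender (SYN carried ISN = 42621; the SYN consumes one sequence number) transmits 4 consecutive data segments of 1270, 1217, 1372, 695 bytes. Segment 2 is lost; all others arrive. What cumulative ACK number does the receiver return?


SYN uses sequence number 42621; first data byte = ISN + 1 = 42622.
Segment 1: SEQ = 42622, len = 1270 B, covers [42622, 43891]
Segment 2: SEQ = 43892, len = 1217 B, covers [43892, 45108] [LOST]
Segment 3: SEQ = 45109, len = 1372 B, covers [45109, 46480]
Segment 4: SEQ = 46481, len = 695 B, covers [46481, 47175]
In-order data received: bytes [42622, 43891] (segments 1..1).
Segment 2 missing -> gap begins at byte 43892; later segments buffered out of order.
Cumulative ACK = next expected in-order byte = 42622 + 1270 = 43892

43892


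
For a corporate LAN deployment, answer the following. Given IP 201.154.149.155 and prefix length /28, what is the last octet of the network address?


Given: IP = 201.154.149.155, prefix = /28
Subnet mask = 255.255.255.240
Last octet of IP: 155
Last octet of mask: 240
Network last octet = 155 AND 240 = 144

144


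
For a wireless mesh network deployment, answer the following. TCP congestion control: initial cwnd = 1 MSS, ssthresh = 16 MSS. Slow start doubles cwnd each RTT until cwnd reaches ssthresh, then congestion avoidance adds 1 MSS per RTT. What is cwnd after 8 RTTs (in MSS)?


RTT 0: cwnd = 1 MSS (initial)
RTT 1: cwnd = 2 MSS (slow start, doubled)
RTT 2: cwnd = 4 MSS (slow start, doubled)
RTT 3: cwnd = 8 MSS (slow start, doubled)
RTT 4: cwnd = 16 MSS (slow start, doubled)
RTT 5: cwnd = 17 MSS (congestion avoidance, +1)
RTT 6: cwnd = 18 MSS (congestion avoidance, +1)
RTT 7: cwnd = 19 MSS (congestion avoidance, +1)
RTT 8: cwnd = 20 MSS (congestion avoidance, +1)

20


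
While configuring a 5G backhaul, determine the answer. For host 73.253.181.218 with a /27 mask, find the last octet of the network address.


Given: IP = 73.253.181.218, prefix = /27
Subnet mask = 255.255.255.224
Last octet of IP: 218
Last octet of mask: 224
Network last octet = 218 AND 224 = 192

192


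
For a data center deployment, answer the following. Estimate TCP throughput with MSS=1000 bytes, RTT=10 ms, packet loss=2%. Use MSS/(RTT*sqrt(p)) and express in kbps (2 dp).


Given: MSS = 1000 bytes, RTT = 10 ms, loss = 2%
RTT in seconds = 10 / 1000 = 0.01
Loss rate = 2% = 0.02
sqrt(loss) = sqrt(0.02) = 0.141421356237
Throughput (bytes/s) = 1000 / (0.01 * 0.141421356237) = 707106.7812
Throughput (kbps) = 707106.7812 * 8 / 1000 = 5656.854249 -> 5656.85 kbps (2 dp)

5656.85


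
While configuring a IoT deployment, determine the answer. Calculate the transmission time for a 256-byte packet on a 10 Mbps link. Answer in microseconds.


Given: packet = 256 bytes, bandwidth = 10 Mbps
Packet in bits = 256 * 8 = 2048 bits
Bandwidth = 10 * 10^6 = 10000000 bps
Time = 2048 / 10000000 seconds
Time in us = 2048 * 10^6 / 10000000 = 204.8

204.8


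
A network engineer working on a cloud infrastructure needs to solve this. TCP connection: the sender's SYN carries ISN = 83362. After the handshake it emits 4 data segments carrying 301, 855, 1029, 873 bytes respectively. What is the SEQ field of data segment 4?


The SYN occupies sequence number ISN = 83362, so the first data byte is ISN + 1 = 83363.
SEQ of data segment i = (ISN + 1) + sum of payload sizes of segments 1..i-1.
Segment 1: SEQ = 83363, payload = 301 bytes
Segment 2: SEQ = 83664, payload = 855 bytes
Segment 3: SEQ = 84519, payload = 1029 bytes
Segment 4: SEQ = 85548, payload = 873 bytes
SEQ of segment 4 = 83363 + 301 + 855 + 1029 = 85548

85548


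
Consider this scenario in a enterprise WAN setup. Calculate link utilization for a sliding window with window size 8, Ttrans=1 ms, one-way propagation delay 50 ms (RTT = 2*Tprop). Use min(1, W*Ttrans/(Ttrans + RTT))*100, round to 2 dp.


Given: W = 8, Ttrans = 1 ms, RTT = 100 ms (= 2 * Tprop, Tprop = 50 ms)
Cycle time = Ttrans + RTT = 1 + 100 = 101 ms (first packet sent until its ACK returns)
W * Ttrans = 8 * 1 = 8 ms of sending per cycle
W * Ttrans / (Ttrans + RTT) = 8 / 101 = 0.079208
U = min(1, 0.079208) = 0.079208
U% = 7.92%

7.92


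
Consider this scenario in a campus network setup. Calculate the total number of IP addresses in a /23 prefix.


Given: CIDR prefix /23
Host bits = 32 - 23 = 9
Total addresses = 2^9 = 512

512


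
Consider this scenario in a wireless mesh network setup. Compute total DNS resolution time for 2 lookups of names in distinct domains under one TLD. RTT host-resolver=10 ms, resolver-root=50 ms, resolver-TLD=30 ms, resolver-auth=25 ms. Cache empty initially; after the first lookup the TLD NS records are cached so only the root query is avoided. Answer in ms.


Lookup 1 (cold cache): local + root + TLD + auth = 10 + 50 + 30 + 25 = 115 ms
Lookups 2..2 (TLD NS cached -> skip root; new domain -> still ask TLD and auth): local + TLD + auth = 10 + 30 + 25 = 65 ms each
Remaining 1 lookups: 1 * 65 = 65 ms
Total = 115 + 65 = 180 ms

180


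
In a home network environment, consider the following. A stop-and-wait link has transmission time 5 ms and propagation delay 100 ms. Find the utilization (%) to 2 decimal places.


Given: Ttrans = 5 ms, Tprop = 100 ms
RTT = 2 * Tprop = 2 * 100 = 200 ms
U = Ttrans / (Ttrans + RTT)
U = 5 / (5 + 200)
U = 5 / 205 = 0.02439
U% = 2.44%

2.44


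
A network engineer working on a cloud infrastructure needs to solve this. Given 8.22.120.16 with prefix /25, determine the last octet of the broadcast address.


Given: IP = 8.22.120.16, prefix = /25
Host bits = 32 - 25 = 7
Network last octet = 16 AND mask = 0
Host part size = 2^7 - 1 = 127
Broadcast last octet = 0 OR 127 = 127

127


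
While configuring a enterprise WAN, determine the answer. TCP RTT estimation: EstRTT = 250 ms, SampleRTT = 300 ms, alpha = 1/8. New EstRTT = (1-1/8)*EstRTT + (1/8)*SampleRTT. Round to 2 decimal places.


Given: EstRTT = 250 ms, SampleRTT = 300 ms, alpha = 1/8
New EstRTT = (1 - alpha) * EstRTT + alpha * SampleRTT
(7/8) * 250 = 218.75
(1/8) * 300 = 37.5
New EstRTT = 218.75 + 37.5 = 256.25 ms -> 256.25 ms (2 dp)

256.25


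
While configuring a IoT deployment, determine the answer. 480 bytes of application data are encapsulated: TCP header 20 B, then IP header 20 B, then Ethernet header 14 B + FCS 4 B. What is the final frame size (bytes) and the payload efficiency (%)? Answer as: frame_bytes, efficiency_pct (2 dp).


TCP segment = 480 + 20 = 500 B
IP packet = 500 + 20 = 520 B
Ethernet frame = 520 + 14 + 4 = 538 B
Efficiency = app / frame = 480 / 538 = 0.892193 = 89.2193% -> 89.22% (2 dp)

538, 89.22


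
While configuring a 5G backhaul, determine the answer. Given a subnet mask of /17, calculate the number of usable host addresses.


Given: subnet mask /17
Host bits = 32 - 17 = 15
Total addresses = 2^15 = 32768
Usable hosts = 32768 - 2 (network + broadcast) = 32766

32766


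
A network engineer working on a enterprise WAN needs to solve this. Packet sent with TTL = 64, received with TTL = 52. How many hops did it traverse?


Given: initial TTL = 64, received TTL = 52
Hops = initial TTL - received TTL
Hops = 64 - 52 = 12

12


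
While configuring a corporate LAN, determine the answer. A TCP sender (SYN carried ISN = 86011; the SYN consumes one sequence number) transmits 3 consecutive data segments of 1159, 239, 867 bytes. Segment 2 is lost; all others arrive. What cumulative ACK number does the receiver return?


SYN uses sequence number 86011; first data byte = ISN + 1 = 86012.
Segment 1: SEQ = 86012, len = 1159 B, covers [86012, 87170]
Segment 2: SEQ = 87171, len = 239 B, covers [87171, 87409] [LOST]
Segment 3: SEQ = 87410, len = 867 B, covers [87410, 88276]
In-order data received: bytes [86012, 87170] (segments 1..1).
Segment 2 missing -> gap begins at byte 87171; later segments buffered out of order.
Cumulative ACK = next expected in-order byte = 86012 + 1159 = 87171

87171
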